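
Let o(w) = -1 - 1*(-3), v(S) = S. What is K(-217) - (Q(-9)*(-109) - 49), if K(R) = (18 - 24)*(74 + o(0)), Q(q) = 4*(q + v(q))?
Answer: -8255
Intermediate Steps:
o(w) = 2 (o(w) = -1 + 3 = 2)
Q(q) = 8*q (Q(q) = 4*(q + q) = 4*(2*q) = 8*q)
K(R) = -456 (K(R) = (18 - 24)*(74 + 2) = -6*76 = -456)
K(-217) - (Q(-9)*(-109) - 49) = -456 - ((8*(-9))*(-109) - 49) = -456 - (-72*(-109) - 49) = -456 - (7848 - 49) = -456 - 1*7799 = -456 - 7799 = -8255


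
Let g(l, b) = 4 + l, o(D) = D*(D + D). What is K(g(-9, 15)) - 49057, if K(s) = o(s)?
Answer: -49007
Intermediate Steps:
o(D) = 2*D² (o(D) = D*(2*D) = 2*D²)
K(s) = 2*s²
K(g(-9, 15)) - 49057 = 2*(4 - 9)² - 49057 = 2*(-5)² - 49057 = 2*25 - 49057 = 50 - 49057 = -49007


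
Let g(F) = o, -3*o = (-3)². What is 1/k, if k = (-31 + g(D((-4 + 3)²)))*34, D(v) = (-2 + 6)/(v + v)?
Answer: -1/1156 ≈ -0.00086505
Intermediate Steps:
o = -3 (o = -⅓*(-3)² = -⅓*9 = -3)
D(v) = 2/v (D(v) = 4/((2*v)) = 4*(1/(2*v)) = 2/v)
g(F) = -3
k = -1156 (k = (-31 - 3)*34 = -34*34 = -1156)
1/k = 1/(-1156) = -1/1156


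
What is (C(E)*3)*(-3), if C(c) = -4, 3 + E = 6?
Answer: 36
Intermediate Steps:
E = 3 (E = -3 + 6 = 3)
(C(E)*3)*(-3) = -4*3*(-3) = -12*(-3) = 36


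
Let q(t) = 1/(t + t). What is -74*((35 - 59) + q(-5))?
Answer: 8917/5 ≈ 1783.4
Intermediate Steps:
q(t) = 1/(2*t)
-74*((35 - 59) + q(-5)) = -74*((35 - 59) + (½)/(-5)) = -74*(-24 + (½)*(-⅕)) = -74*(-24 - ⅒) = -74*(-241/10) = 8917/5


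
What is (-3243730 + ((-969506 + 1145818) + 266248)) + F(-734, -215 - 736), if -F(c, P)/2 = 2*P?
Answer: -2797366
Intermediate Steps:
F(c, P) = -4*P
(-3243730 + ((-969506 + 1145818) + 266248)) + F(-734, -215 - 736) = (-3243730 + ((-969506 + 1145818) + 266248)) - 4*(-215 - 736) = (-3243730 + (176312 + 266248)) - 4*(-951) = (-3243730 + 442560) + 3804 = -2801170 + 3804 = -2797366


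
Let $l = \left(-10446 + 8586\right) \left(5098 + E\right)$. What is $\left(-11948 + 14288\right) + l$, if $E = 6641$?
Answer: $-21832200$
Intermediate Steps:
$l = -21834540$ ($l = \left(-10446 + 8586\right) \left(5098 + 6641\right) = \left(-1860\right) 11739 = -21834540$)
$\left(-11948 + 14288\right) + l = \left(-11948 + 14288\right) - 21834540 = 2340 - 21834540 = -21832200$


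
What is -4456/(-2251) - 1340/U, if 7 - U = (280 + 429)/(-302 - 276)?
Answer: -344451248/2140701 ≈ -160.91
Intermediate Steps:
U = 4755/578 (U = 7 - (280 + 429)/(-302 - 276) = 7 - 709/(-578) = 7 - 709*(-1)/578 = 7 - 1*(-709/578) = 7 + 709/578 = 4755/578 ≈ 8.2266)
-4456/(-2251) - 1340/U = -4456/(-2251) - 1340/4755/578 = -4456*(-1/2251) - 1340*578/4755 = 4456/2251 - 154904/951 = -344451248/2140701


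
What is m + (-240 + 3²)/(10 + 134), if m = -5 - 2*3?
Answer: -605/48 ≈ -12.604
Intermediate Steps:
m = -11 (m = -5 - 6 = -11)
m + (-240 + 3²)/(10 + 134) = -11 + (-240 + 3²)/(10 + 134) = -11 + (-240 + 9)/144 = -11 - 231*1/144 = -11 - 77/48 = -605/48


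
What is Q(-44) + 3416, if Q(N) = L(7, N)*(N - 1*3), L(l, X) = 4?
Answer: 3228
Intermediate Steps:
Q(N) = -12 + 4*N (Q(N) = 4*(N - 1*3) = 4*(N - 3) = 4*(-3 + N) = -12 + 4*N)
Q(-44) + 3416 = (-12 + 4*(-44)) + 3416 = (-12 - 176) + 3416 = -188 + 3416 = 3228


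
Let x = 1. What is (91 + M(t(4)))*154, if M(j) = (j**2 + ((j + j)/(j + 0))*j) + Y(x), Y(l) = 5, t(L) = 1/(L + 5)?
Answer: 1200430/81 ≈ 14820.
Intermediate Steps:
t(L) = 1/(5 + L)
M(j) = 5 + j**2 + 2*j (M(j) = (j**2 + ((j + j)/(j + 0))*j) + 5 = (j**2 + ((2*j)/j)*j) + 5 = (j**2 + 2*j) + 5 = 5 + j**2 + 2*j)
(91 + M(t(4)))*154 = (91 + (5 + (1/(5 + 4))**2 + 2/(5 + 4)))*154 = (91 + (5 + (1/9)**2 + 2/9))*154 = (91 + (5 + (1/9)**2 + 2*(1/9)))*154 = (91 + (5 + 1/81 + 2/9))*154 = (91 + 424/81)*154 = (7795/81)*154 = 1200430/81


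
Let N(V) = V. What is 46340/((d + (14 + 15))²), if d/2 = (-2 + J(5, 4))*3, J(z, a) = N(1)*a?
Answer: 46340/1681 ≈ 27.567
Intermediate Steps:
J(z, a) = a (J(z, a) = 1*a = a)
d = 12 (d = 2*((-2 + 4)*3) = 2*(2*3) = 2*6 = 12)
46340/((d + (14 + 15))²) = 46340/((12 + (14 + 15))²) = 46340/((12 + 29)²) = 46340/(41²) = 46340/1681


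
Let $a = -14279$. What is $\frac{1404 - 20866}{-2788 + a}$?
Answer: $\frac{19462}{17067} \approx 1.1403$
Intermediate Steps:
$\frac{1404 - 20866}{-2788 + a} = \frac{1404 - 20866}{-2788 - 14279} = - \frac{19462}{-17067} = \left(-19462\right) \left(- \frac{1}{17067}\right) = \frac{19462}{17067}$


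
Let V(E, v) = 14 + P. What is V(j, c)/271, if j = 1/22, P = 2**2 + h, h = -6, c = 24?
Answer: 12/271 ≈ 0.044280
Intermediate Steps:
P = -2 (P = 2**2 - 6 = 4 - 6 = -2)
j = 1/22 ≈ 0.045455
V(E, v) = 12 (V(E, v) = 14 - 2 = 12)
V(j, c)/271 = 12/271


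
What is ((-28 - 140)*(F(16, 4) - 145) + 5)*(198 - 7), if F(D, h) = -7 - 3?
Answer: 4974595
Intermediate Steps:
F(D, h) = -10
((-28 - 140)*(F(16, 4) - 145) + 5)*(198 - 7) = ((-28 - 140)*(-10 - 145) + 5)*(198 - 7) = (-168*(-155) + 5)*191 = (26040 + 5)*191 = 26045*191 = 4974595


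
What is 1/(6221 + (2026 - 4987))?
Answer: 1/3260 ≈ 0.00030675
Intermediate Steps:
1/(6221 + (2026 - 4987)) = 1/(6221 - 2961) = 1/3260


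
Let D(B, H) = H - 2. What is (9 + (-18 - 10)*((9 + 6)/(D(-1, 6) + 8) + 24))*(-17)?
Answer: 11866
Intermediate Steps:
D(B, H) = -2 + H
(9 + (-18 - 10)*((9 + 6)/(D(-1, 6) + 8) + 24))*(-17) = (9 + (-18 - 10)*((9 + 6)/((-2 + 6) + 8) + 24))*(-17) = (9 - 28*(15/(4 + 8) + 24))*(-17) = (9 - 28*(15/12 + 24))*(-17) = (9 - 28*(15*(1/12) + 24))*(-17) = (9 - 28*(5/4 + 24))*(-17) = (9 - 28*101/4)*(-17) = (9 - 707)*(-17) = -698*(-17) = 11866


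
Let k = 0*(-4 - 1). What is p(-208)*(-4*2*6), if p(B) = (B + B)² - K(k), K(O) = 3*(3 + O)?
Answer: -8306256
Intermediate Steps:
k = 0 (k = 0*(-5) = 0)
K(O) = 9 + 3*O
p(B) = -9 + 4*B² (p(B) = (B + B)² - (9 + 3*0) = (2*B)² - (9 + 0) = 4*B² - 1*9 = 4*B² - 9 = -9 + 4*B²)
p(-208)*(-4*2*6) = (-9 + 4*(-208)²)*(-4*2*6) = (-9 + 4*43264)*(-8*6) = (-9 + 173056)*(-48) = 173047*(-48) = -8306256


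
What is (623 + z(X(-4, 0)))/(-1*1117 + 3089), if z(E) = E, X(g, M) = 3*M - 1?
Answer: 311/986 ≈ 0.31542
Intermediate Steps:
X(g, M) = -1 + 3*M
(623 + z(X(-4, 0)))/(-1*1117 + 3089) = (623 + (-1 + 3*0))/(-1*1117 + 3089) = (623 + (-1 + 0))/(-1117 + 3089) = (623 - 1)/1972 = 622*(1/1972) = 311/986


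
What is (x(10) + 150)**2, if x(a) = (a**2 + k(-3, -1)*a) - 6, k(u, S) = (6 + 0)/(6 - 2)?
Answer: 67081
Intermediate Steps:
k(u, S) = 3/2 (k(u, S) = 6/4 = 6*(1/4) = 3/2)
x(a) = -6 + a**2 + 3*a/2 (x(a) = (a**2 + 3*a/2) - 6 = -6 + a**2 + 3*a/2)
(x(10) + 150)**2 = ((-6 + 10**2 + (3/2)*10) + 150)**2 = ((-6 + 100 + 15) + 150)**2 = (109 + 150)**2 = 259**2 = 67081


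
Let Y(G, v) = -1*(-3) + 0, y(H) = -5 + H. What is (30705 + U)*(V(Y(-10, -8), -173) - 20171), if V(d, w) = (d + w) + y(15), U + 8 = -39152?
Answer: 171898605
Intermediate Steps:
U = -39160 (U = -8 - 39152 = -39160)
Y(G, v) = 3 (Y(G, v) = 3 + 0 = 3)
V(d, w) = 10 + d + w (V(d, w) = (d + w) + (-5 + 15) = (d + w) + 10 = 10 + d + w)
(30705 + U)*(V(Y(-10, -8), -173) - 20171) = (30705 - 39160)*((10 + 3 - 173) - 20171) = -8455*(-160 - 20171) = -8455*(-20331) = 171898605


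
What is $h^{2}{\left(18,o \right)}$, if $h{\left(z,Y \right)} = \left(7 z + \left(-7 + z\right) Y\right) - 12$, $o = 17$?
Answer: $90601$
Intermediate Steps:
$h{\left(z,Y \right)} = -12 + 7 z + Y \left(-7 + z\right)$ ($h{\left(z,Y \right)} = \left(7 z + Y \left(-7 + z\right)\right) - 12 = -12 + 7 z + Y \left(-7 + z\right)$)
$h^{2}{\left(18,o \right)} = \left(-12 - 119 + 7 \cdot 18 + 17 \cdot 18\right)^{2} = \left(-12 - 119 + 126 + 306\right)^{2} = 301^{2} = 90601$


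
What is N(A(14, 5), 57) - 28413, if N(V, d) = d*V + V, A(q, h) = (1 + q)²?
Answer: -15363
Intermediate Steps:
N(V, d) = V + V*d (N(V, d) = V*d + V = V + V*d)
N(A(14, 5), 57) - 28413 = (1 + 14)²*(1 + 57) - 28413 = 15²*58 - 28413 = 225*58 - 28413 = 13050 - 28413 = -15363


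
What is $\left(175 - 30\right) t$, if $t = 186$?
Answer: $26970$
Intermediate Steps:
$\left(175 - 30\right) t = \left(175 - 30\right) 186 = 145 \cdot 186 = 26970$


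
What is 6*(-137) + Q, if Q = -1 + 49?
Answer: -774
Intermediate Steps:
Q = 48
6*(-137) + Q = 6*(-137) + 48 = -822 + 48 = -774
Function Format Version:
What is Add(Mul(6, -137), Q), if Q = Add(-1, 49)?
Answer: -774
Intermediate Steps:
Q = 48
Add(Mul(6, -137), Q) = Add(Mul(6, -137), 48) = Add(-822, 48) = -774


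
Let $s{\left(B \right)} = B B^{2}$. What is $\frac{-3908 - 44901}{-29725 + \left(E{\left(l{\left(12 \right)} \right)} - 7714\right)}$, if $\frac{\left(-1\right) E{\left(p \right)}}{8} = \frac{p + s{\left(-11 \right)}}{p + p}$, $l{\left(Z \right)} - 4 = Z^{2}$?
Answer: $\frac{1805933}{1384060} \approx 1.3048$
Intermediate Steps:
$s{\left(B \right)} = B^{3}$
$l{\left(Z \right)} = 4 + Z^{2}$
$E{\left(p \right)} = - \frac{4 \left(-1331 + p\right)}{p}$ ($E{\left(p \right)} = - 8 \frac{p + \left(-11\right)^{3}}{p + p} = - 8 \frac{p - 1331}{2 p} = - 8 \left(-1331 + p\right) \frac{1}{2 p} = - 8 \frac{-1331 + p}{2 p} = - \frac{4 \left(-1331 + p\right)}{p}$)
$\frac{-3908 - 44901}{-29725 + \left(E{\left(l{\left(12 \right)} \right)} - 7714\right)} = \frac{-3908 - 44901}{-29725 - \left(7718 - \frac{5324}{4 + 12^{2}}\right)} = - \frac{48809}{-29725 - \left(7718 - \frac{5324}{4 + 144}\right)} = - \frac{48809}{-29725 - \left(7718 - \frac{1331}{37}\right)} = - \frac{48809}{-29725 + \left(\left(-4 + 5324 \cdot \frac{1}{148}\right) - 7714\right)} = - \frac{48809}{-29725 + \left(\left(-4 + \frac{1331}{37}\right) - 7714\right)} = - \frac{48809}{-29725 + \left(\frac{1183}{37} - 7714\right)} = - \frac{48809}{-29725 - \frac{284235}{37}} = - \frac{48809}{- \frac{1384060}{37}} = \left(-48809\right) \left(- \frac{37}{1384060}\right) = \frac{1805933}{1384060}$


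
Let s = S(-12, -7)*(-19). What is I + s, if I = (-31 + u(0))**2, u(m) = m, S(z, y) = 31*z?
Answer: 8029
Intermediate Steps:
s = 7068 (s = (31*(-12))*(-19) = -372*(-19) = 7068)
I = 961 (I = (-31 + 0)**2 = (-31)**2 = 961)
I + s = 961 + 7068 = 8029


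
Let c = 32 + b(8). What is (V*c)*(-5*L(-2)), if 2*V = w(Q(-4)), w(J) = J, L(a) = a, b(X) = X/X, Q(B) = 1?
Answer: 165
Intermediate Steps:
b(X) = 1
V = ½ (V = (½)*1 = ½ ≈ 0.50000)
c = 33 (c = 32 + 1 = 33)
(V*c)*(-5*L(-2)) = ((½)*33)*(-5*(-2)) = (33/2)*10 = 165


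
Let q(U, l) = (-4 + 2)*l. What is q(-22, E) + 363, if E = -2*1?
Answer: 367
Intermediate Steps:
E = -2
q(U, l) = -2*l
q(-22, E) + 363 = -2*(-2) + 363 = 4 + 363 = 367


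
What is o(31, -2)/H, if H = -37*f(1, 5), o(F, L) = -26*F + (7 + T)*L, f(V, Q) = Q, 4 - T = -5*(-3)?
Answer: 798/185 ≈ 4.3135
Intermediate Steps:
T = -11 (T = 4 - (-5)*(-3) = 4 - 1*15 = 4 - 15 = -11)
o(F, L) = -26*F - 4*L (o(F, L) = -26*F + (7 - 11)*L = -26*F - 4*L)
H = -185 (H = -37*5 = -185)
o(31, -2)/H = (-26*31 - 4*(-2))/(-185) = (-806 + 8)*(-1/185) = -798*(-1/185) = 798/185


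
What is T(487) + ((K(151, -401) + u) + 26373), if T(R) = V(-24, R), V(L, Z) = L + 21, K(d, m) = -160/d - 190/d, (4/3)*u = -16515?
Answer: 8444785/604 ≈ 13981.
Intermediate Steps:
u = -49545/4 (u = (¾)*(-16515) = -49545/4 ≈ -12386.)
K(d, m) = -350/d
V(L, Z) = 21 + L
T(R) = -3 (T(R) = 21 - 24 = -3)
T(487) + ((K(151, -401) + u) + 26373) = -3 + ((-350/151 - 49545/4) + 26373) = -3 + (-7482695/604 + 26373) = -3 + 8446597/604 = 8444785/604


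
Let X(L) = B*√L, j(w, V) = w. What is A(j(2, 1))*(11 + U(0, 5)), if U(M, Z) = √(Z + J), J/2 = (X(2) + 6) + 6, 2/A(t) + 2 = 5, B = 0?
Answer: 22/3 + 2*√29/3 ≈ 10.923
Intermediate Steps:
A(t) = ⅔ (A(t) = 2/(-2 + 5) = 2/3 = 2*(⅓) = ⅔)
X(L) = 0 (X(L) = 0*√L = 0)
J = 24 (J = 2*((0 + 6) + 6) = 2*(6 + 6) = 2*12 = 24)
U(M, Z) = √(24 + Z) (U(M, Z) = √(Z + 24) = √(24 + Z))
A(j(2, 1))*(11 + U(0, 5)) = 2*(11 + √(24 + 5))/3 = 2*(11 + √29)/3 = 22/3 + 2*√29/3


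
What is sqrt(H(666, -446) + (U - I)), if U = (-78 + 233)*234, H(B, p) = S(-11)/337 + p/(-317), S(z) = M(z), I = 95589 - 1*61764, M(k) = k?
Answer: 2*sqrt(6979772065970)/106829 ≈ 49.461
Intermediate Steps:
I = 33825 (I = 95589 - 61764 = 33825)
S(z) = z
H(B, p) = -11/337 - p/317 (H(B, p) = -11/337 + p/(-317) = -11*1/337 + p*(-1/317) = -11/337 - p/317)
U = 36270 (U = 155*234 = 36270)
sqrt(H(666, -446) + (U - I)) = sqrt((-11/337 - 1/317*(-446)) + (36270 - 1*33825)) = sqrt((-11/337 + 446/317) + (36270 - 33825)) = sqrt(146815/106829 + 2445) = sqrt(261343720/106829) = 2*sqrt(6979772065970)/106829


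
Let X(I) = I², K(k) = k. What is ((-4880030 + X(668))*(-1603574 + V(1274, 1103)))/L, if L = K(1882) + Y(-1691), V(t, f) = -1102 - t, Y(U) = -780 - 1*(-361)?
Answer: 7120470745700/1463 ≈ 4.8670e+9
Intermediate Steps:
Y(U) = -419 (Y(U) = -780 + 361 = -419)
L = 1463 (L = 1882 - 419 = 1463)
((-4880030 + X(668))*(-1603574 + V(1274, 1103)))/L = ((-4880030 + 668²)*(-1603574 + (-1102 - 1*1274)))/1463 = ((-4880030 + 446224)*(-1603574 + (-1102 - 1274)))*(1/1463) = -4433806*(-1603574 - 2376)*(1/1463) = -4433806*(-1605950)*(1/1463) = 7120470745700*(1/1463) = 7120470745700/1463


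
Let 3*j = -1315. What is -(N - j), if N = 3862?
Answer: -12901/3 ≈ -4300.3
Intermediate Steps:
j = -1315/3 (j = (⅓)*(-1315) = -1315/3 ≈ -438.33)
-(N - j) = -(3862 - 1*(-1315/3)) = -(3862 + 1315/3) = -1*12901/3 = -12901/3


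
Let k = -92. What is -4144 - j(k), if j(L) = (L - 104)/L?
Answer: -95361/23 ≈ -4146.1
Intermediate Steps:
j(L) = (-104 + L)/L
-4144 - j(k) = -4144 - (-104 - 92)/(-92) = -4144 - (-1)*(-196)/92 = -4144 - 1*49/23 = -4144 - 49/23 = -95361/23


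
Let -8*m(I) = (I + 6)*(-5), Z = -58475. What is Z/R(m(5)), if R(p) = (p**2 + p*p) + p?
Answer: -374240/649 ≈ -576.64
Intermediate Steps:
m(I) = 15/4 + 5*I/8 (m(I) = -(I + 6)*(-5)/8 = -(6 + I)*(-5)/8 = -(-30 - 5*I)/8 = 15/4 + 5*I/8)
R(p) = p + 2*p**2 (R(p) = (p**2 + p**2) + p = 2*p**2 + p = p + 2*p**2)
Z/R(m(5)) = -58475*1/((1 + 2*(15/4 + (5/8)*5))*(15/4 + (5/8)*5)) = -58475*1/((1 + 2*(15/4 + 25/8))*(15/4 + 25/8)) = -58475*8/(55*(1 + 2*(55/8))) = -58475*8/(55*(1 + 55/4)) = -58475/((55/8)*(59/4)) = -58475/3245/32 = -58475*32/3245 = -374240/649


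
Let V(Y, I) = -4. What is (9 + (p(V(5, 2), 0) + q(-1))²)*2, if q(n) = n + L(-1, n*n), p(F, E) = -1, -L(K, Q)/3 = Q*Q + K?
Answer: 26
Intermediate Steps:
L(K, Q) = -3*K - 3*Q² (L(K, Q) = -3*(Q*Q + K) = -3*(Q² + K) = -3*(K + Q²) = -3*K - 3*Q²)
q(n) = 3 + n - 3*n⁴ (q(n) = n + (-3*(-1) - 3*n⁴) = n + (3 - 3*n⁴) = 3 + n - 3*n⁴)
(9 + (p(V(5, 2), 0) + q(-1))²)*2 = (9 + (-1 + (3 - 1 - 3*(-1)⁴))²)*2 = (9 + (-1 + (3 - 1 - 3*1))²)*2 = (9 + (-1 + (3 - 1 - 3))²)*2 = (9 + (-1 - 1)²)*2 = (9 + (-2)²)*2 = (9 + 4)*2 = 13*2 = 26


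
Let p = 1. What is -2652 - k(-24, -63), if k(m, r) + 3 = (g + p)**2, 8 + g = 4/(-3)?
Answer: -24466/9 ≈ -2718.4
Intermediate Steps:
g = -28/3 (g = -8 + 4/(-3) = -8 + 4*(-1/3) = -8 - 4/3 = -28/3 ≈ -9.3333)
k(m, r) = 598/9 (k(m, r) = -3 + (-28/3 + 1)**2 = -3 + (-25/3)**2 = -3 + 625/9 = 598/9)
-2652 - k(-24, -63) = -2652 - 1*598/9 = -2652 - 598/9 = -24466/9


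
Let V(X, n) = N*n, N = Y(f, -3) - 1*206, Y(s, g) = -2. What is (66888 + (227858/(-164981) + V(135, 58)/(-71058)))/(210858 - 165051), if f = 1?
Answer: 30158789682094/20654058994911 ≈ 1.4602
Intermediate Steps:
N = -208 (N = -2 - 1*206 = -2 - 206 = -208)
V(X, n) = -208*n
(66888 + (227858/(-164981) + V(135, 58)/(-71058)))/(210858 - 165051) = (66888 + (227858/(-164981) - 208*58/(-71058)))/(210858 - 165051) = (66888 + (227858*(-1/164981) - 12064*(-1/71058)))/45807 = (66888 + (-227858/164981 + 464/2733))*(1/45807) = (66888 - 546184730/450893073)*(1/45807) = (30158789682094/450893073)*(1/45807) = 30158789682094/20654058994911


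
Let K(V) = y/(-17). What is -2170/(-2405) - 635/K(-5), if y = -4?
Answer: -5190659/1924 ≈ -2697.8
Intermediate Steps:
K(V) = 4/17 (K(V) = -4/(-17) = -4*(-1/17) = 4/17)
-2170/(-2405) - 635/K(-5) = -2170/(-2405) - 635/4/17 = -2170*(-1/2405) - 635*17/4 = 434/481 - 10795/4 = -5190659/1924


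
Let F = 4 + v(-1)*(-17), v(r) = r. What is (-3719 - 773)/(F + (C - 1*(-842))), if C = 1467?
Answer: -2246/1165 ≈ -1.9279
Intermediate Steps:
F = 21 (F = 4 - 1*(-17) = 4 + 17 = 21)
(-3719 - 773)/(F + (C - 1*(-842))) = (-3719 - 773)/(21 + (1467 - 1*(-842))) = -4492/(21 + (1467 + 842)) = -4492/(21 + 2309) = -4492/2330 = -4492*1/2330 = -2246/1165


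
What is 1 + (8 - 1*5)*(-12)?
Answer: -35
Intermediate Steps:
1 + (8 - 1*5)*(-12) = 1 + (8 - 5)*(-12) = 1 + 3*(-12) = 1 - 36 = -35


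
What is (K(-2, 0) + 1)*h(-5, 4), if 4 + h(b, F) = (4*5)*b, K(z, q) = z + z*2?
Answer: 520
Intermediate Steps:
K(z, q) = 3*z (K(z, q) = z + 2*z = 3*z)
h(b, F) = -4 + 20*b (h(b, F) = -4 + (4*5)*b = -4 + 20*b)
(K(-2, 0) + 1)*h(-5, 4) = (3*(-2) + 1)*(-4 + 20*(-5)) = (-6 + 1)*(-4 - 100) = -5*(-104) = 520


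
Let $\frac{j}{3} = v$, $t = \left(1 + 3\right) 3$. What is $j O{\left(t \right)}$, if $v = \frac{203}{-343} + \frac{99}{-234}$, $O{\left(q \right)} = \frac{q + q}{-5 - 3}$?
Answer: $\frac{11637}{1274} \approx 9.1342$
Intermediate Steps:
$t = 12$ ($t = 4 \cdot 3 = 12$)
$O{\left(q \right)} = - \frac{q}{4}$ ($O{\left(q \right)} = \frac{2 q}{-8} = 2 q \left(- \frac{1}{8}\right) = - \frac{q}{4}$)
$v = - \frac{1293}{1274}$ ($v = 203 \left(- \frac{1}{343}\right) + 99 \left(- \frac{1}{234}\right) = - \frac{29}{49} - \frac{11}{26} = - \frac{1293}{1274} \approx -1.0149$)
$j = - \frac{3879}{1274}$ ($j = 3 \left(- \frac{1293}{1274}\right) = - \frac{3879}{1274} \approx -3.0447$)
$j O{\left(t \right)} = - \frac{3879 \left(\left(- \frac{1}{4}\right) 12\right)}{1274} = \left(- \frac{3879}{1274}\right) \left(-3\right) = \frac{11637}{1274}$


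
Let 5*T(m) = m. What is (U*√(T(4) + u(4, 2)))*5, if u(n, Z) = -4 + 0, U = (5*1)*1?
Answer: 20*I*√5 ≈ 44.721*I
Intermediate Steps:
U = 5 (U = 5*1 = 5)
T(m) = m/5
u(n, Z) = -4
(U*√(T(4) + u(4, 2)))*5 = (5*√((⅕)*4 - 4))*5 = (5*√(⅘ - 4))*5 = (5*√(-16/5))*5 = (5*(4*I*√5/5))*5 = (4*I*√5)*5 = 20*I*√5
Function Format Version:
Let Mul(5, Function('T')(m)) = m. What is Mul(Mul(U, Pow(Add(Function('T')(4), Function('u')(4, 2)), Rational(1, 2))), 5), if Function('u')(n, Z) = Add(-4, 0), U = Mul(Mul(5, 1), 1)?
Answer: Mul(20, I, Pow(5, Rational(1, 2))) ≈ Mul(44.721, I)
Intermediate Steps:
U = 5 (U = Mul(5, 1) = 5)
Function('T')(m) = Mul(Rational(1, 5), m)
Function('u')(n, Z) = -4
Mul(Mul(U, Pow(Add(Function('T')(4), Function('u')(4, 2)), Rational(1, 2))), 5) = Mul(Mul(5, Pow(Add(Mul(Rational(1, 5), 4), -4), Rational(1, 2))), 5) = Mul(Mul(5, Pow(Add(Rational(4, 5), -4), Rational(1, 2))), 5) = Mul(Mul(5, Pow(Rational(-16, 5), Rational(1, 2))), 5) = Mul(Mul(5, Mul(Rational(4, 5), I, Pow(5, Rational(1, 2)))), 5) = Mul(Mul(4, I, Pow(5, Rational(1, 2))), 5) = Mul(20, I, Pow(5, Rational(1, 2)))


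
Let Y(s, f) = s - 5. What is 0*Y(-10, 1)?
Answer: 0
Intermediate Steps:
Y(s, f) = -5 + s
0*Y(-10, 1) = 0*(-5 - 10) = 0*(-15) = 0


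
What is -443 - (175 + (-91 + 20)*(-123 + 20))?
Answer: -7931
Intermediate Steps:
-443 - (175 + (-91 + 20)*(-123 + 20)) = -443 - (175 - 71*(-103)) = -443 - (175 + 7313) = -443 - 1*7488 = -443 - 7488 = -7931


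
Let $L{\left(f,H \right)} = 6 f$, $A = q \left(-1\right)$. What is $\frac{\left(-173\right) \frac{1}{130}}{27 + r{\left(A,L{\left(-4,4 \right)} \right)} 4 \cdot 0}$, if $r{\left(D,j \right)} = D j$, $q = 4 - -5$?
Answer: $- \frac{173}{3510} \approx -0.049288$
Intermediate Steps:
$q = 9$ ($q = 4 + 5 = 9$)
$A = -9$ ($A = 9 \left(-1\right) = -9$)
$\frac{\left(-173\right) \frac{1}{130}}{27 + r{\left(A,L{\left(-4,4 \right)} \right)} 4 \cdot 0} = \frac{\left(-173\right) \frac{1}{130}}{27 + - 9 \cdot 6 \left(-4\right) 4 \cdot 0} = \frac{\left(-173\right) \frac{1}{130}}{27 + \left(-9\right) \left(-24\right) 4 \cdot 0} = \frac{1}{27 + 216 \cdot 4 \cdot 0} \left(- \frac{173}{130}\right) = \frac{1}{27 + 864 \cdot 0} \left(- \frac{173}{130}\right) = \frac{1}{27 + 0} \left(- \frac{173}{130}\right) = \frac{1}{27} \left(- \frac{173}{130}\right) = - \frac{173}{3510}$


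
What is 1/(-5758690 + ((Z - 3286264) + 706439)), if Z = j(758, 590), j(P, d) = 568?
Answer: -1/8337947 ≈ -1.1993e-7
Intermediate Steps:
Z = 568
1/(-5758690 + ((Z - 3286264) + 706439)) = 1/(-5758690 + ((568 - 3286264) + 706439)) = 1/(-5758690 + (-3285696 + 706439)) = 1/(-5758690 - 2579257) = 1/(-8337947) = -1/8337947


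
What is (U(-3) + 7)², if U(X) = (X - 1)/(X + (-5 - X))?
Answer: 1521/25 ≈ 60.840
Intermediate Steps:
U(X) = ⅕ - X/5 (U(X) = (-1 + X)/(-5) = (-1 + X)*(-⅕) = ⅕ - X/5)
(U(-3) + 7)² = ((⅕ - ⅕*(-3)) + 7)² = ((⅕ + ⅗) + 7)² = (⅘ + 7)² = (39/5)² = 1521/25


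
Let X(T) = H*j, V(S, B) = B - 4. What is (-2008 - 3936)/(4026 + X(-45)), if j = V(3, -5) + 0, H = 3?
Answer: -5944/3999 ≈ -1.4864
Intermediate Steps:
V(S, B) = -4 + B
j = -9 (j = (-4 - 5) + 0 = -9 + 0 = -9)
X(T) = -27 (X(T) = 3*(-9) = -27)
(-2008 - 3936)/(4026 + X(-45)) = (-2008 - 3936)/(4026 - 27) = -5944/3999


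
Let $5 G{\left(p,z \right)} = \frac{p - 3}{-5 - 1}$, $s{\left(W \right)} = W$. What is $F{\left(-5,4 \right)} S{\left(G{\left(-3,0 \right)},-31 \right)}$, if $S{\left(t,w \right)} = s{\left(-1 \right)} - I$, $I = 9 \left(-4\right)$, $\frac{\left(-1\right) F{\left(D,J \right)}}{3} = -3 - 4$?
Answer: $735$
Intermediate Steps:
$F{\left(D,J \right)} = 21$ ($F{\left(D,J \right)} = - 3 \left(-3 - 4\right) = \left(-3\right) \left(-7\right) = 21$)
$G{\left(p,z \right)} = \frac{1}{10} - \frac{p}{30}$ ($G{\left(p,z \right)} = \frac{\left(p - 3\right) \frac{1}{-5 - 1}}{5} = \frac{\left(-3 + p\right) \frac{1}{-6}}{5} = \frac{\left(-3 + p\right) \left(- \frac{1}{6}\right)}{5} = \frac{\frac{1}{2} - \frac{p}{6}}{5} = \frac{1}{10} - \frac{p}{30}$)
$I = -36$
$S{\left(t,w \right)} = 35$ ($S{\left(t,w \right)} = -1 - -36 = -1 + 36 = 35$)
$F{\left(-5,4 \right)} S{\left(G{\left(-3,0 \right)},-31 \right)} = 21 \cdot 35 = 735$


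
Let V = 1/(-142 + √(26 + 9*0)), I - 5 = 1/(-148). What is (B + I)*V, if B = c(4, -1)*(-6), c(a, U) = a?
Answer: 199723/1490212 + 2813*√26/2980424 ≈ 0.13884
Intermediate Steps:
B = -24 (B = 4*(-6) = -24)
I = 739/148 (I = 5 + 1/(-148) = 5 - 1/148 = 739/148 ≈ 4.9932)
V = 1/(-142 + √26) (V = 1/(-142 + √(26 + 0)) = 1/(-142 + √26) ≈ -0.0073045)
(B + I)*V = (-24 + 739/148)*(-71/10069 - √26/20138) = -2813*(-71/10069 - √26/20138)/148 = 199723/1490212 + 2813*√26/2980424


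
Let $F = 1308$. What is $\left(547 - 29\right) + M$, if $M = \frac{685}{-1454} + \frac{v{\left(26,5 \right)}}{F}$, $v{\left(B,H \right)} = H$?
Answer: $\frac{492130133}{950916} \approx 517.53$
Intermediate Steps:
$M = - \frac{444355}{950916}$ ($M = \frac{685}{-1454} + \frac{5}{1308} = 685 \left(- \frac{1}{1454}\right) + 5 \cdot \frac{1}{1308} = - \frac{685}{1454} + \frac{5}{1308} = - \frac{444355}{950916} \approx -0.46729$)
$\left(547 - 29\right) + M = \left(547 - 29\right) - \frac{444355}{950916} = 518 - \frac{444355}{950916} = \frac{492130133}{950916}$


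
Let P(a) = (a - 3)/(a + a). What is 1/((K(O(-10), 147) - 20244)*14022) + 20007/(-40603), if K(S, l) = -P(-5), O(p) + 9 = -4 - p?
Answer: -1494589173869/3033178577136 ≈ -0.49275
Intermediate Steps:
O(p) = -13 - p (O(p) = -9 + (-4 - p) = -13 - p)
P(a) = (-3 + a)/(2*a) (P(a) = (-3 + a)/((2*a)) = (-3 + a)*(1/(2*a)) = (-3 + a)/(2*a))
K(S, l) = -4/5 (K(S, l) = -(-3 - 5)/(2*(-5)) = -(-1)*(-8)/(2*5) = -1*4/5 = -4/5)
1/((K(O(-10), 147) - 20244)*14022) + 20007/(-40603) = 1/(-4/5 - 20244*14022) + 20007/(-40603) = (1/14022)/(-101224/5) + 20007*(-1/40603) = -5/101224*1/14022 - 1053/2137 = -5/1419362928 - 1053/2137 = -1494589173869/3033178577136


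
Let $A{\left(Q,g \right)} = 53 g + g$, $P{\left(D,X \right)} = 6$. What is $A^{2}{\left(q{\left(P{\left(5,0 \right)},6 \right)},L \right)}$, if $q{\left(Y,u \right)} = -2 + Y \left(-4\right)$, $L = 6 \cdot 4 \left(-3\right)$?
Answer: $15116544$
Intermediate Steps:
$L = -72$ ($L = 24 \left(-3\right) = -72$)
$q{\left(Y,u \right)} = -2 - 4 Y$
$A{\left(Q,g \right)} = 54 g$
$A^{2}{\left(q{\left(P{\left(5,0 \right)},6 \right)},L \right)} = \left(54 \left(-72\right)\right)^{2} = \left(-3888\right)^{2} = 15116544$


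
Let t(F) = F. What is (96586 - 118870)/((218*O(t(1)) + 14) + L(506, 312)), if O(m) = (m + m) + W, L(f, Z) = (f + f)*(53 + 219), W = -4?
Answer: -1238/15269 ≈ -0.081079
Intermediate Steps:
L(f, Z) = 544*f (L(f, Z) = (2*f)*272 = 544*f)
O(m) = -4 + 2*m (O(m) = (m + m) - 4 = 2*m - 4 = -4 + 2*m)
(96586 - 118870)/((218*O(t(1)) + 14) + L(506, 312)) = (96586 - 118870)/((218*(-4 + 2*1) + 14) + 544*506) = -22284/((218*(-4 + 2) + 14) + 275264) = -22284/((218*(-2) + 14) + 275264) = -22284/((-436 + 14) + 275264) = -22284/(-422 + 275264) = -22284/274842 = -22284*1/274842 = -1238/15269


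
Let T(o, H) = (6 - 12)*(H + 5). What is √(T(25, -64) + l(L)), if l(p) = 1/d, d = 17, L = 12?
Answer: √102323/17 ≈ 18.816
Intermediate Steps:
T(o, H) = -30 - 6*H (T(o, H) = -6*(5 + H) = -30 - 6*H)
l(p) = 1/17
√(T(25, -64) + l(L)) = √((-30 - 6*(-64)) + 1/17) = √((-30 + 384) + 1/17) = √(354 + 1/17) = √(6019/17) = √102323/17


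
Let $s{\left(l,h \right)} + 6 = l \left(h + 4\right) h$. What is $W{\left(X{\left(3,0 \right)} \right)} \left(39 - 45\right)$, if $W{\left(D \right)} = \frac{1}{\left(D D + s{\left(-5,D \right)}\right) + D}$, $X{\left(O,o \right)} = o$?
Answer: $1$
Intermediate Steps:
$s{\left(l,h \right)} = -6 + h l \left(4 + h\right)$ ($s{\left(l,h \right)} = -6 + l \left(h + 4\right) h = -6 + l \left(4 + h\right) h = -6 + h l \left(4 + h\right)$)
$W{\left(D \right)} = \frac{1}{-6 - 19 D - 4 D^{2}}$ ($W{\left(D \right)} = \frac{1}{\left(D D - \left(6 + 5 D^{2} - 4 D \left(-5\right)\right)\right) + D} = \frac{1}{\left(D^{2} - \left(6 + 5 D^{2} + 20 D\right)\right) + D} = \frac{1}{\left(-6 - 20 D - 4 D^{2}\right) + D} = \frac{1}{-6 - 19 D - 4 D^{2}}$)
$W{\left(X{\left(3,0 \right)} \right)} \left(39 - 45\right) = \frac{39 - 45}{-6 - 0 - 4 \cdot 0^{2}} = \frac{1}{-6 + 0 - 0} \left(-6\right) = \frac{1}{-6 + 0 + 0} \left(-6\right) = \frac{1}{-6} \left(-6\right) = \left(- \frac{1}{6}\right) \left(-6\right) = 1$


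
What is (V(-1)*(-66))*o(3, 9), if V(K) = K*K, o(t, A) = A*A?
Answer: -5346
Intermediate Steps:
o(t, A) = A**2
V(K) = K**2
(V(-1)*(-66))*o(3, 9) = ((-1)**2*(-66))*9**2 = (1*(-66))*81 = -66*81 = -5346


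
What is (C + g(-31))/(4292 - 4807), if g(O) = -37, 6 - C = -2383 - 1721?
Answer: -4073/515 ≈ -7.9087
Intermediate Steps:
C = 4110 (C = 6 - (-2383 - 1721) = 6 - 1*(-4104) = 6 + 4104 = 4110)
(C + g(-31))/(4292 - 4807) = (4110 - 37)/(4292 - 4807) = 4073/(-515) = 4073*(-1/515) = -4073/515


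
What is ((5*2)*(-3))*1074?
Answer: -32220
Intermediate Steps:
((5*2)*(-3))*1074 = (10*(-3))*1074 = -30*1074 = -32220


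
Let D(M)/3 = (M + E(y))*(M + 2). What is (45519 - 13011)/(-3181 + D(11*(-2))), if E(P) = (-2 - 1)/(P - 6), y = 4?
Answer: -32508/1951 ≈ -16.662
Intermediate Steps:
E(P) = -3/(-6 + P)
D(M) = 3*(2 + M)*(3/2 + M) (D(M) = 3*((M - 3/(-6 + 4))*(M + 2)) = 3*((M - 3/(-2))*(2 + M)) = 3*((M - 3*(-½))*(2 + M)) = 3*((M + 3/2)*(2 + M)) = 3*((3/2 + M)*(2 + M)) = 3*((2 + M)*(3/2 + M)) = 3*(2 + M)*(3/2 + M))
(45519 - 13011)/(-3181 + D(11*(-2))) = (45519 - 13011)/(-3181 + (9 + 3*(11*(-2))² + 21*(11*(-2))/2)) = 32508/(-3181 + (9 + 3*(-22)² + (21/2)*(-22))) = 32508/(-3181 + (9 + 3*484 - 231)) = 32508/(-3181 + (9 + 1452 - 231)) = 32508/(-3181 + 1230) = 32508/(-1951) = 32508*(-1/1951) = -32508/1951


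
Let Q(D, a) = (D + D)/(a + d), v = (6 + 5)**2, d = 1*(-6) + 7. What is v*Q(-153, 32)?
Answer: -1122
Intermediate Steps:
d = 1 (d = -6 + 7 = 1)
v = 121 (v = 11**2 = 121)
Q(D, a) = 2*D/(1 + a) (Q(D, a) = (D + D)/(a + 1) = (2*D)/(1 + a) = 2*D/(1 + a))
v*Q(-153, 32) = 121*(2*(-153)/(1 + 32)) = 121*(2*(-153)/33) = 121*(2*(-153)*(1/33)) = 121*(-102/11) = -1122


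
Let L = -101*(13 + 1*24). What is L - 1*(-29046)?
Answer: 25309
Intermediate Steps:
L = -3737 (L = -101*(13 + 24) = -101*37 = -3737)
L - 1*(-29046) = -3737 - 1*(-29046) = -3737 + 29046 = 25309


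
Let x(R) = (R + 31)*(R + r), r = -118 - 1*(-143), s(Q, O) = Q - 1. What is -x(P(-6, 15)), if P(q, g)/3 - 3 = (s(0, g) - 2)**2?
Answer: -4087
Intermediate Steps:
s(Q, O) = -1 + Q
r = 25 (r = -118 + 143 = 25)
P(q, g) = 36 (P(q, g) = 9 + 3*((-1 + 0) - 2)**2 = 9 + 3*(-1 - 2)**2 = 9 + 3*(-3)**2 = 9 + 3*9 = 9 + 27 = 36)
x(R) = (25 + R)*(31 + R) (x(R) = (R + 31)*(R + 25) = (31 + R)*(25 + R) = (25 + R)*(31 + R))
-x(P(-6, 15)) = -(775 + 36**2 + 56*36) = -(775 + 1296 + 2016) = -1*4087 = -4087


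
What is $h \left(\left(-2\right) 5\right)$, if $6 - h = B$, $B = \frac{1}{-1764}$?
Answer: $- \frac{52925}{882} \approx -60.006$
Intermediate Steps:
$B = - \frac{1}{1764} \approx -0.00056689$
$h = \frac{10585}{1764}$ ($h = 6 - - \frac{1}{1764} = 6 + \frac{1}{1764} = \frac{10585}{1764} \approx 6.0006$)
$h \left(\left(-2\right) 5\right) = \frac{10585 \left(\left(-2\right) 5\right)}{1764} = \frac{10585}{1764} \left(-10\right) = - \frac{52925}{882}$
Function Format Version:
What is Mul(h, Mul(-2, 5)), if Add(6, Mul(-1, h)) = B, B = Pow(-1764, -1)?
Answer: Rational(-52925, 882) ≈ -60.006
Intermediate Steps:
B = Rational(-1, 1764) ≈ -0.00056689
h = Rational(10585, 1764) (h = Add(6, Mul(-1, Rational(-1, 1764))) = Add(6, Rational(1, 1764)) = Rational(10585, 1764) ≈ 6.0006)
Mul(h, Mul(-2, 5)) = Mul(Rational(10585, 1764), Mul(-2, 5)) = Mul(Rational(10585, 1764), -10) = Rational(-52925, 882)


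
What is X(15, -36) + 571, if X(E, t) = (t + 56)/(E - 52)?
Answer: 21107/37 ≈ 570.46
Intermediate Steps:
X(E, t) = (56 + t)/(-52 + E)
X(15, -36) + 571 = (56 - 36)/(-52 + 15) + 571 = 20/(-37) + 571 = -1/37*20 + 571 = -20/37 + 571 = 21107/37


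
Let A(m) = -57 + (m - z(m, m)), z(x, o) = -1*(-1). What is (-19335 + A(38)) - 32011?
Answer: -51366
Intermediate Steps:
z(x, o) = 1
A(m) = -58 + m (A(m) = -57 + (m - 1*1) = -57 + (m - 1) = -57 + (-1 + m) = -58 + m)
(-19335 + A(38)) - 32011 = (-19335 + (-58 + 38)) - 32011 = (-19335 - 20) - 32011 = -19355 - 32011 = -51366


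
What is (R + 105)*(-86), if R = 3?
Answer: -9288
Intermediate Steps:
(R + 105)*(-86) = (3 + 105)*(-86) = 108*(-86) = -9288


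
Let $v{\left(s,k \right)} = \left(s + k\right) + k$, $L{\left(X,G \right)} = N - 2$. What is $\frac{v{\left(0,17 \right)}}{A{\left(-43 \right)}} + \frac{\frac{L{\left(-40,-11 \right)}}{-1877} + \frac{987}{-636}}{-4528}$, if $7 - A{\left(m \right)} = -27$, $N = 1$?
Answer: $\frac{1802417193}{1801799872} \approx 1.0003$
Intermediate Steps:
$L{\left(X,G \right)} = -1$ ($L{\left(X,G \right)} = 1 - 2 = -1$)
$A{\left(m \right)} = 34$ ($A{\left(m \right)} = 7 - -27 = 7 + 27 = 34$)
$v{\left(s,k \right)} = s + 2 k$ ($v{\left(s,k \right)} = \left(k + s\right) + k = s + 2 k$)
$\frac{v{\left(0,17 \right)}}{A{\left(-43 \right)}} + \frac{\frac{L{\left(-40,-11 \right)}}{-1877} + \frac{987}{-636}}{-4528} = \frac{0 + 2 \cdot 17}{34} + \frac{- \frac{1}{-1877} + \frac{987}{-636}}{-4528} = \left(0 + 34\right) \frac{1}{34} + \left(\left(-1\right) \left(- \frac{1}{1877}\right) + 987 \left(- \frac{1}{636}\right)\right) \left(- \frac{1}{4528}\right) = 34 \cdot \frac{1}{34} + \left(\frac{1}{1877} - \frac{329}{212}\right) \left(- \frac{1}{4528}\right) = 1 - - \frac{617321}{1801799872} = 1 + \frac{617321}{1801799872} = \frac{1802417193}{1801799872}$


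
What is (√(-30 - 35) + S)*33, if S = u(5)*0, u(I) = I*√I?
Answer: 33*I*√65 ≈ 266.05*I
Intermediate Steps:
u(I) = I^(3/2)
S = 0 (S = 5^(3/2)*0 = (5*√5)*0 = 0)
(√(-30 - 35) + S)*33 = (√(-30 - 35) + 0)*33 = (√(-65) + 0)*33 = (I*√65 + 0)*33 = (I*√65)*33 = 33*I*√65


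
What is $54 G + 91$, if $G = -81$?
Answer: $-4283$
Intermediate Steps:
$54 G + 91 = 54 \left(-81\right) + 91 = -4374 + 91 = -4283$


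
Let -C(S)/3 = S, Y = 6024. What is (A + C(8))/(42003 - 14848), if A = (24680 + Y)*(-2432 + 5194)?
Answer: 84804424/27155 ≈ 3123.0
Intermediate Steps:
C(S) = -3*S
A = 84804448 (A = (24680 + 6024)*(-2432 + 5194) = 30704*2762 = 84804448)
(A + C(8))/(42003 - 14848) = (84804448 - 3*8)/(42003 - 14848) = (84804448 - 24)/27155 = 84804424*(1/27155) = 84804424/27155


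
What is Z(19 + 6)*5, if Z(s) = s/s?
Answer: 5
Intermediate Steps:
Z(s) = 1
Z(19 + 6)*5 = 1*5 = 5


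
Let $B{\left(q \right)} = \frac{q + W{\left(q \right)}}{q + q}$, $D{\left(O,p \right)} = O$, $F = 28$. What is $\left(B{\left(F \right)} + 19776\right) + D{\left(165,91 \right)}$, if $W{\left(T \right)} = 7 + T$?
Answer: $\frac{159537}{8} \approx 19942.0$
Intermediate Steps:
$B{\left(q \right)} = \frac{7 + 2 q}{2 q}$ ($B{\left(q \right)} = \frac{q + \left(7 + q\right)}{q + q} = \frac{7 + 2 q}{2 q}$)
$\left(B{\left(F \right)} + 19776\right) + D{\left(165,91 \right)} = \left(\frac{\frac{7}{2} + 28}{28} + 19776\right) + 165 = \left(\frac{1}{28} \cdot \frac{63}{2} + 19776\right) + 165 = \left(\frac{9}{8} + 19776\right) + 165 = \frac{158217}{8} + 165 = \frac{159537}{8}$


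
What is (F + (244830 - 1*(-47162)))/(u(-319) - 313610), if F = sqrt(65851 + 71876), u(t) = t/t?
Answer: -291992/313609 - 3*sqrt(15303)/313609 ≈ -0.93225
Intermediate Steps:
u(t) = 1
F = 3*sqrt(15303) (F = sqrt(137727) = 3*sqrt(15303) ≈ 371.12)
(F + (244830 - 1*(-47162)))/(u(-319) - 313610) = (3*sqrt(15303) + (244830 - 1*(-47162)))/(1 - 313610) = (3*sqrt(15303) + (244830 + 47162))/(-313609) = (3*sqrt(15303) + 291992)*(-1/313609) = (291992 + 3*sqrt(15303))*(-1/313609) = -291992/313609 - 3*sqrt(15303)/313609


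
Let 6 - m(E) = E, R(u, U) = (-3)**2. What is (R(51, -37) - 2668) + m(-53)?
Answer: -2600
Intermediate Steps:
R(u, U) = 9
m(E) = 6 - E
(R(51, -37) - 2668) + m(-53) = (9 - 2668) + (6 - 1*(-53)) = -2659 + (6 + 53) = -2659 + 59 = -2600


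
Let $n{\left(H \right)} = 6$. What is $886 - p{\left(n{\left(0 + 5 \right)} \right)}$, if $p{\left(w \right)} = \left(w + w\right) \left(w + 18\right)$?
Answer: $598$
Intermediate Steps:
$p{\left(w \right)} = 2 w \left(18 + w\right)$
$886 - p{\left(n{\left(0 + 5 \right)} \right)} = 886 - 2 \cdot 6 \left(18 + 6\right) = 886 - 2 \cdot 6 \cdot 24 = 886 - 288 = 598$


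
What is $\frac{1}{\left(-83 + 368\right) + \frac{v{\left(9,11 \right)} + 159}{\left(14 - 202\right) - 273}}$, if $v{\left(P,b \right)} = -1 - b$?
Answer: $\frac{461}{131238} \approx 0.0035127$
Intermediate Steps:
$\frac{1}{\left(-83 + 368\right) + \frac{v{\left(9,11 \right)} + 159}{\left(14 - 202\right) - 273}} = \frac{1}{\left(-83 + 368\right) + \frac{\left(-1 - 11\right) + 159}{\left(14 - 202\right) - 273}} = \frac{1}{285 + \frac{\left(-1 - 11\right) + 159}{-188 - 273}} = \frac{1}{285 + \frac{-12 + 159}{-461}} = \frac{1}{285 + 147 \left(- \frac{1}{461}\right)} = \frac{1}{285 - \frac{147}{461}} = \frac{1}{\frac{131238}{461}} = \frac{461}{131238}$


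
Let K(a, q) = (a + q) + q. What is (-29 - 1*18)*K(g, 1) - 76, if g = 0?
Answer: -170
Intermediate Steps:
K(a, q) = a + 2*q
(-29 - 1*18)*K(g, 1) - 76 = (-29 - 1*18)*(0 + 2*1) - 76 = (-29 - 18)*(0 + 2) - 76 = -47*2 - 76 = -94 - 76 = -170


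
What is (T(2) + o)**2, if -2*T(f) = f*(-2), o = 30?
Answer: 1024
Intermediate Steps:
T(f) = f (T(f) = -f*(-2)/2 = -(-1)*f = f)
(T(2) + o)**2 = (2 + 30)**2 = 32**2 = 1024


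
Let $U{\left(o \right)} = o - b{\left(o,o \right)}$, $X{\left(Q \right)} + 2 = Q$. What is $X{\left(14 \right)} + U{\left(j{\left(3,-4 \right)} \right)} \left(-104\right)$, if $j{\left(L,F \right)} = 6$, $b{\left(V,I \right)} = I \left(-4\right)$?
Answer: $-3108$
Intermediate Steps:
$b{\left(V,I \right)} = - 4 I$
$X{\left(Q \right)} = -2 + Q$
$U{\left(o \right)} = 5 o$ ($U{\left(o \right)} = o - - 4 o = o + 4 o = 5 o$)
$X{\left(14 \right)} + U{\left(j{\left(3,-4 \right)} \right)} \left(-104\right) = \left(-2 + 14\right) + 5 \cdot 6 \left(-104\right) = 12 + 30 \left(-104\right) = 12 - 3120 = -3108$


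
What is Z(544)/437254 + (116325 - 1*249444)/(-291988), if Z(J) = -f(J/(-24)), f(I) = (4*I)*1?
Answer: 87349933207/191509381428 ≈ 0.45611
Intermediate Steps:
f(I) = 4*I
Z(J) = J/6 (Z(J) = -4*J/(-24) = -4*J*(-1/24) = -4*(-J/24) = -(-1)*J/6 = J/6)
Z(544)/437254 + (116325 - 1*249444)/(-291988) = ((⅙)*544)/437254 + (116325 - 1*249444)/(-291988) = (272/3)*(1/437254) + (116325 - 249444)*(-1/291988) = 136/655881 - 133119*(-1/291988) = 136/655881 + 133119/291988 = 87349933207/191509381428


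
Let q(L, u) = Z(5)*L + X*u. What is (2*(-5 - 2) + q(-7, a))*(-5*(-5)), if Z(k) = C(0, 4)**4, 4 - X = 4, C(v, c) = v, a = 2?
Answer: -350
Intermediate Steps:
X = 0 (X = 4 - 1*4 = 4 - 4 = 0)
Z(k) = 0 (Z(k) = 0**4 = 0)
q(L, u) = 0 (q(L, u) = 0*L + 0*u = 0 + 0 = 0)
(2*(-5 - 2) + q(-7, a))*(-5*(-5)) = (2*(-5 - 2) + 0)*(-5*(-5)) = (2*(-7) + 0)*25 = (-14 + 0)*25 = -14*25 = -350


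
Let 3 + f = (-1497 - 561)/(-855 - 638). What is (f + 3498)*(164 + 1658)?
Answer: 9511009446/1493 ≈ 6.3704e+6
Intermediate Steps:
f = -2421/1493 (f = -3 + (-1497 - 561)/(-855 - 638) = -3 - 2058/(-1493) = -3 - 2058*(-1/1493) = -3 + 2058/1493 = -2421/1493 ≈ -1.6216)
(f + 3498)*(164 + 1658) = (-2421/1493 + 3498)*(164 + 1658) = (5220093/1493)*1822 = 9511009446/1493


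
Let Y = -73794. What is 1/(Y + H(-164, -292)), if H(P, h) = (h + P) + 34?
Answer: -1/74216 ≈ -1.3474e-5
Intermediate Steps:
H(P, h) = 34 + P + h (H(P, h) = (P + h) + 34 = 34 + P + h)
1/(Y + H(-164, -292)) = 1/(-73794 + (34 - 164 - 292)) = 1/(-73794 - 422) = 1/(-74216) = -1/74216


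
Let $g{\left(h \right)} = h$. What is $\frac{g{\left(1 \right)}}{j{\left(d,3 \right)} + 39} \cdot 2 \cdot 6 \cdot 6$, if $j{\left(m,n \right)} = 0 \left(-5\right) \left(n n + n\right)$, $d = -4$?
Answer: $\frac{24}{13} \approx 1.8462$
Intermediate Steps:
$j{\left(m,n \right)} = 0$ ($j{\left(m,n \right)} = 0 \left(n^{2} + n\right) = 0 \left(n + n^{2}\right) = 0$)
$\frac{g{\left(1 \right)}}{j{\left(d,3 \right)} + 39} \cdot 2 \cdot 6 \cdot 6 = \frac{1}{0 + 39} \cdot 1 \cdot 2 \cdot 6 \cdot 6 = \frac{1}{39} \cdot 1 \cdot 12 \cdot 6 = \frac{1}{39} \cdot 1 \cdot 72 = \frac{1}{39} \cdot 72 = \frac{24}{13}$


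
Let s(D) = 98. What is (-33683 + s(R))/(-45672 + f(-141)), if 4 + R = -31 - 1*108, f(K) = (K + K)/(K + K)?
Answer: 33585/45671 ≈ 0.73537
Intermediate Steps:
f(K) = 1 (f(K) = (2*K)/((2*K)) = (2*K)*(1/(2*K)) = 1)
R = -143 (R = -4 + (-31 - 1*108) = -4 + (-31 - 108) = -4 - 139 = -143)
(-33683 + s(R))/(-45672 + f(-141)) = (-33683 + 98)/(-45672 + 1) = -33585/(-45671) = -33585*(-1/45671) = 33585/45671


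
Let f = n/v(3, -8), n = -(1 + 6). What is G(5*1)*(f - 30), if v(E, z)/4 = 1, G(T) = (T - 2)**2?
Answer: -1143/4 ≈ -285.75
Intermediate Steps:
G(T) = (-2 + T)**2
v(E, z) = 4 (v(E, z) = 4*1 = 4)
n = -7 (n = -1*7 = -7)
f = -7/4 ≈ -1.7500
G(5*1)*(f - 30) = (-2 + 5*1)**2*(-7/4 - 30) = (-2 + 5)**2*(-127/4) = 3**2*(-127/4) = 9*(-127/4) = -1143/4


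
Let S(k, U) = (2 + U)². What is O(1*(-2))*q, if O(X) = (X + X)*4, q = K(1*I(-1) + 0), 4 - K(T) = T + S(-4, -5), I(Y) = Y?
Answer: 64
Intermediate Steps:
K(T) = -5 - T (K(T) = 4 - (T + (2 - 5)²) = 4 - (T + (-3)²) = 4 - (T + 9) = 4 - (9 + T) = 4 + (-9 - T) = -5 - T)
q = -4 (q = -5 - (1*(-1) + 0) = -5 - (-1 + 0) = -5 - 1*(-1) = -5 + 1 = -4)
O(X) = 8*X (O(X) = (2*X)*4 = 8*X)
O(1*(-2))*q = (8*(1*(-2)))*(-4) = (8*(-2))*(-4) = -16*(-4) = 64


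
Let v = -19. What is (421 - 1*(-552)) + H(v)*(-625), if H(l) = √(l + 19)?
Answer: 973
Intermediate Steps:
H(l) = √(19 + l)
(421 - 1*(-552)) + H(v)*(-625) = (421 - 1*(-552)) + √(19 - 19)*(-625) = (421 + 552) + √0*(-625) = 973 + 0*(-625) = 973 + 0 = 973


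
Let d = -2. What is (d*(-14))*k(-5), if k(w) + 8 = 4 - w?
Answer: 28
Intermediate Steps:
k(w) = -4 - w (k(w) = -8 + (4 - w) = -4 - w)
(d*(-14))*k(-5) = (-2*(-14))*(-4 - 1*(-5)) = 28*(-4 + 5) = 28*1 = 28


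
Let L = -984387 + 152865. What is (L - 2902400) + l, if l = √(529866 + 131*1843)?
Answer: -3733922 + √771299 ≈ -3.7330e+6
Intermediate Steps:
l = √771299 (l = √(529866 + 241433) = √771299 ≈ 878.24)
L = -831522
(L - 2902400) + l = (-831522 - 2902400) + √771299 = -3733922 + √771299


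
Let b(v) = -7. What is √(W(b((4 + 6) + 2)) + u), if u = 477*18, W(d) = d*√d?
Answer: √(8586 - 7*I*√7) ≈ 92.661 - 0.0999*I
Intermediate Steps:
W(d) = d^(3/2)
u = 8586
√(W(b((4 + 6) + 2)) + u) = √((-7)^(3/2) + 8586) = √(-7*I*√7 + 8586) = √(8586 - 7*I*√7)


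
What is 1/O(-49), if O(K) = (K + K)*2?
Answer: -1/196 ≈ -0.0051020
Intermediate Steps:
O(K) = 4*K (O(K) = (2*K)*2 = 4*K)
1/O(-49) = 1/(4*(-49)) = 1/(-196) = -1/196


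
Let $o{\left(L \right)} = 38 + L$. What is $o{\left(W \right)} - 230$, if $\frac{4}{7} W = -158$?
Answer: $- \frac{937}{2} \approx -468.5$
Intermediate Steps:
$W = - \frac{553}{2}$ ($W = \frac{7}{4} \left(-158\right) = - \frac{553}{2} \approx -276.5$)
$o{\left(W \right)} - 230 = \left(38 - \frac{553}{2}\right) - 230 = - \frac{477}{2} - 230 = - \frac{937}{2}$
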